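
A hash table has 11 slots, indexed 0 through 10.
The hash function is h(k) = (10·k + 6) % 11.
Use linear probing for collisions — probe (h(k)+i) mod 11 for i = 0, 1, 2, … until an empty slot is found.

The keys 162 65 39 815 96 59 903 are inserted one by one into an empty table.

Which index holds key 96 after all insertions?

162: h=9 -> slot 9
65: h=7 -> slot 7
39: h=0 -> slot 0
815: h=5 -> slot 5
96: h=9, probe 9,10 -> slot 10
59: h=2 -> slot 2
903: h=5, probe 5,6 -> slot 6
Table: [39, _, 59, _, _, 815, 903, 65, _, 162, 96]

10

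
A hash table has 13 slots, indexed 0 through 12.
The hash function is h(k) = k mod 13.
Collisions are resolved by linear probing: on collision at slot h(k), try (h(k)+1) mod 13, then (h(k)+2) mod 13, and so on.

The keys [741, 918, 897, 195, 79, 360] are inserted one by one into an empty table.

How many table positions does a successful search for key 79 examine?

3

741 hashes to 0; slot 0 is free -> place at 0.
918 hashes to 8; slot 8 is free -> place at 8.
897 hashes to 0; 0 taken -> place at 1.
195 hashes to 0; 0,1 taken -> place at 2.
79 hashes to 1; 1,2 taken -> place at 3.
360 hashes to 9; slot 9 is free -> place at 9.
Table: [741, 897, 195, 79, ∅, ∅, ∅, ∅, 918, 360, ∅, ∅, ∅]
Lookup 79: h=1, probe 1,2,3 → found at 3.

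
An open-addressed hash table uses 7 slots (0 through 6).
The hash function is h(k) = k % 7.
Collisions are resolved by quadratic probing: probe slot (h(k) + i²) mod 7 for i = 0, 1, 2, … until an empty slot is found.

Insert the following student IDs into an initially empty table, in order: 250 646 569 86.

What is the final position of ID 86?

250: h=5 → slot 5
646: h=2 → slot 2
569: h=2, probe 2,3 → slot 3
86: h=2, probe 2,3,6 → slot 6
Table: [—, —, 646, 569, —, 250, 86]

6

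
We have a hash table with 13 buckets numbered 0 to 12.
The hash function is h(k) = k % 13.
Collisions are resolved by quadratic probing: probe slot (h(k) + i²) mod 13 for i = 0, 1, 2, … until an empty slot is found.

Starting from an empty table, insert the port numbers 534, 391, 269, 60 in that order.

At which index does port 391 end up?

534: h=1 => slot 1
391: h=1, probe 1,2 => slot 2
269: h=9 => slot 9
60: h=8 => slot 8
Table: [., 534, 391, ., ., ., ., ., 60, 269, ., ., .]

2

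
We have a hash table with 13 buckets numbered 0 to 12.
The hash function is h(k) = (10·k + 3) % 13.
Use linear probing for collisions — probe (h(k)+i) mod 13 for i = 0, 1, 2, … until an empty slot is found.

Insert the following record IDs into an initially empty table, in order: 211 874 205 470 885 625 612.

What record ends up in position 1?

211 hashes to 7; slot 7 is free => place at 7.
874 hashes to 7; 7 taken => place at 8.
205 hashes to 12; slot 12 is free => place at 12.
470 hashes to 10; slot 10 is free => place at 10.
885 hashes to 0; slot 0 is free => place at 0.
625 hashes to 0; 0 taken => place at 1.
612 hashes to 0; 0,1 taken => place at 2.
Table: [885, 625, 612, -, -, -, -, 211, 874, -, 470, -, 205]

625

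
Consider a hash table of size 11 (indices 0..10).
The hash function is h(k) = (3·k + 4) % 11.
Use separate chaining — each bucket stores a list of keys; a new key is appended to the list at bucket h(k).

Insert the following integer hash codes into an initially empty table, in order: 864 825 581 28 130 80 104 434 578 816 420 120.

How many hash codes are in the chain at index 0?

864 -> bucket 0
825 -> bucket 4
581 -> bucket 9
28 -> bucket 0 (collision)
130 -> bucket 9 (collision)
80 -> bucket 2
104 -> bucket 8
434 -> bucket 8 (collision)
578 -> bucket 0 (collision)
816 -> bucket 10
420 -> bucket 10 (collision)
120 -> bucket 1
Final buckets:
0: 864 -> 28 -> 578
1: 120
2: 80
3: .
4: 825
5: .
6: .
7: .
8: 104 -> 434
9: 581 -> 130
10: 816 -> 420

3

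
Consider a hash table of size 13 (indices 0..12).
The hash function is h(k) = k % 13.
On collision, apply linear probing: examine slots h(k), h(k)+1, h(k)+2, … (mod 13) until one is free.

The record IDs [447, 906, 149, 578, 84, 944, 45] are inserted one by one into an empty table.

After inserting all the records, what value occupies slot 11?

447: h=5 => slot 5
906: h=9 => slot 9
149: h=6 => slot 6
578: h=6, probe 6,7 => slot 7
84: h=6, probe 6,7,8 => slot 8
944: h=8, probe 8,9,10 => slot 10
45: h=6, probe 6,7,8,9,10,11 => slot 11
Table: [—, —, —, —, —, 447, 149, 578, 84, 906, 944, 45, —]

45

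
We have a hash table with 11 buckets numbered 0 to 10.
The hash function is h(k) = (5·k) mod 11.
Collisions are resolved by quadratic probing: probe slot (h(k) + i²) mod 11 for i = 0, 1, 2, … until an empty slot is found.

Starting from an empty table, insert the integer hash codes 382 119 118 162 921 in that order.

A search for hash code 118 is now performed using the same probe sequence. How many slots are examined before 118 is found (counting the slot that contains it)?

382 hashes to 7; slot 7 is free => place at 7.
119 hashes to 1; slot 1 is free => place at 1.
118 hashes to 7; 7 taken => place at 8.
162 hashes to 7; 7,8 taken => place at 0.
921 hashes to 7; 7,8,0 taken => place at 5.
Table: [162, 119, —, —, —, 921, —, 382, 118, —, —]
Lookup 118: h=7, probe 7,8 → found at 8.

2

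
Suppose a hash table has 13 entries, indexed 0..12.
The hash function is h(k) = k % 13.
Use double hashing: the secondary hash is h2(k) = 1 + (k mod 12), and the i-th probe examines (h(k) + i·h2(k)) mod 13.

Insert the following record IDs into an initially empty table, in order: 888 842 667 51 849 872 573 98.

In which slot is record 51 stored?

3

Insert 888: h=4, slot 4 empty → index 4.
Insert 842: h=10, slot 10 empty → index 10.
Insert 667: h=4, h2=8, slot 4 occupied → index 12.
Insert 51: h=12, h2=4, slot 12 occupied → index 3.
Insert 849: h=4, h2=10, slot 4 occupied → index 1.
Insert 872: h=1, h2=9, slots 1,10 occupied → index 6.
Insert 573: h=1, h2=10, slot 1 occupied → index 11.
Insert 98: h=7, slot 7 empty → index 7.
Table: [—, 849, —, 51, 888, —, 872, 98, —, —, 842, 573, 667]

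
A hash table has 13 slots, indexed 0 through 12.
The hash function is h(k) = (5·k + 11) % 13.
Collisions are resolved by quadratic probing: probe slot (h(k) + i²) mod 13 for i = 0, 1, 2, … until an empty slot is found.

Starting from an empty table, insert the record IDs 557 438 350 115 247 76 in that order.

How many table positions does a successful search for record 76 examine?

3

Insert 557: h=1, slot 1 empty -> index 1.
Insert 438: h=4, slot 4 empty -> index 4.
Insert 350: h=6, slot 6 empty -> index 6.
Insert 115: h=1, slot 1 occupied -> index 2.
Insert 247: h=11, slot 11 empty -> index 11.
Insert 76: h=1, slots 1,2 occupied -> index 5.
Table: [., 557, 115, ., 438, 76, 350, ., ., ., ., 247, .]
Lookup 76: h=1, probe 1,2,5 → found at 5.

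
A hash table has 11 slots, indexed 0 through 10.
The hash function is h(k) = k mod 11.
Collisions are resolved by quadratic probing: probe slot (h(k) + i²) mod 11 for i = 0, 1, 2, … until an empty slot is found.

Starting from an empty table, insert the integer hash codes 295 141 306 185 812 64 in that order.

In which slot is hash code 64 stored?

295: h=9 → slot 9
141: h=9, probe 9,10 → slot 10
306: h=9, probe 9,10,2 → slot 2
185: h=9, probe 9,10,2,7 → slot 7
812: h=9, probe 9,10,2,7,3 → slot 3
64: h=9, probe 9,10,2,7,3,1 → slot 1
Table: [., 64, 306, 812, ., ., ., 185, ., 295, 141]

1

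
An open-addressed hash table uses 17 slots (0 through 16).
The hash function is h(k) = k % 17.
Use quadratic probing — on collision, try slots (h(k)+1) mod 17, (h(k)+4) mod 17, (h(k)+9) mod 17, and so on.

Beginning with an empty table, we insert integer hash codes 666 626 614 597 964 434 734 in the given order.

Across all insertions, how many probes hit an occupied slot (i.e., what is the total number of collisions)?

666 hashes to 3; slot 3 is free → place at 3.
626 hashes to 14; slot 14 is free → place at 14.
614 hashes to 2; slot 2 is free → place at 2.
597 hashes to 2; 2,3 taken → place at 6.
964 hashes to 12; slot 12 is free → place at 12.
434 hashes to 9; slot 9 is free → place at 9.
734 hashes to 3; 3 taken → place at 4.
Table: [_, _, 614, 666, 734, _, 597, _, _, 434, _, _, 964, _, 626, _, _]

3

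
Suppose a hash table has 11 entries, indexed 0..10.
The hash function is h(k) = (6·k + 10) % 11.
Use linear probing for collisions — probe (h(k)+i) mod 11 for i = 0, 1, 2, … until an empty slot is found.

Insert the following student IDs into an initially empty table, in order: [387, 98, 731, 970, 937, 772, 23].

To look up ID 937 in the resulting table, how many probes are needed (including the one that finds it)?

Insert 387: h=0, slot 0 empty → index 0.
Insert 98: h=4, slot 4 empty → index 4.
Insert 731: h=7, slot 7 empty → index 7.
Insert 970: h=0, slot 0 occupied → index 1.
Insert 937: h=0, slots 0,1 occupied → index 2.
Insert 772: h=0, slots 0,1,2 occupied → index 3.
Insert 23: h=5, slot 5 empty → index 5.
Table: [387, 970, 937, 772, 98, 23, —, 731, —, —, —]
Lookup 937: h=0, probe 0,1,2 → found at 2.

3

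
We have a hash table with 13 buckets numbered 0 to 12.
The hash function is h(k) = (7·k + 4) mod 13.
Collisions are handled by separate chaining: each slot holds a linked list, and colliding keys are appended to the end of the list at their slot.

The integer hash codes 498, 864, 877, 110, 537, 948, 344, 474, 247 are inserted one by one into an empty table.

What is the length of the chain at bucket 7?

5

Insert 498: h=6, bucket 6 empty → new chain.
Insert 864: h=7, bucket 7 empty → new chain.
Insert 877: h=7, bucket 7 nonempty → append to chain.
Insert 110: h=7, bucket 7 nonempty → append to chain.
Insert 537: h=6, bucket 6 nonempty → append to chain.
Insert 948: h=10, bucket 10 empty → new chain.
Insert 344: h=7, bucket 7 nonempty → append to chain.
Insert 474: h=7, bucket 7 nonempty → append to chain.
Insert 247: h=4, bucket 4 empty → new chain.
Final buckets:
0: -
1: -
2: -
3: -
4: 247
5: -
6: 498 -> 537
7: 864 -> 877 -> 110 -> 344 -> 474
8: -
9: -
10: 948
11: -
12: -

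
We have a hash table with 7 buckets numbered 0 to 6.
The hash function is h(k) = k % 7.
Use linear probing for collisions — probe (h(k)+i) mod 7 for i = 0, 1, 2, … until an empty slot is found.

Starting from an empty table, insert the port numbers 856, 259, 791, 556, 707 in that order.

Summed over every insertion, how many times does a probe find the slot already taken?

856 hashes to 2; slot 2 is free => place at 2.
259 hashes to 0; slot 0 is free => place at 0.
791 hashes to 0; 0 taken => place at 1.
556 hashes to 3; slot 3 is free => place at 3.
707 hashes to 0; 0,1,2,3 taken => place at 4.
Table: [259, 791, 856, 556, 707, ∅, ∅]

5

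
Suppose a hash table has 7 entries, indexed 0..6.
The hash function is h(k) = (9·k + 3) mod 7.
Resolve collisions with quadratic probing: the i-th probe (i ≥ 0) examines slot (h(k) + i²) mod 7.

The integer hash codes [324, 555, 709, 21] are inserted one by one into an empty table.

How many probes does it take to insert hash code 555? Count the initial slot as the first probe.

Insert 324: h=0, slot 0 empty => index 0.
Insert 555: h=0, slot 0 occupied => index 1.
Insert 709: h=0, slots 0,1 occupied => index 4.
Insert 21: h=3, slot 3 empty => index 3.
Table: [324, 555, ∅, 21, 709, ∅, ∅]

2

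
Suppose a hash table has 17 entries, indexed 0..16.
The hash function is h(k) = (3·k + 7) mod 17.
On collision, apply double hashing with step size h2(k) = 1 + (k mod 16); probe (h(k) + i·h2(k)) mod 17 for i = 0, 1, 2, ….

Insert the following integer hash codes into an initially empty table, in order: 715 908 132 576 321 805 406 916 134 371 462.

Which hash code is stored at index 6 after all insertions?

916

Insert 715: h=10, slot 10 empty → index 10.
Insert 908: h=11, slot 11 empty → index 11.
Insert 132: h=12, slot 12 empty → index 12.
Insert 576: h=1, slot 1 empty → index 1.
Insert 321: h=1, h2=2, slot 1 occupied → index 3.
Insert 805: h=8, slot 8 empty → index 8.
Insert 406: h=1, h2=7, slots 1,8 occupied → index 15.
Insert 916: h=1, h2=5, slot 1 occupied → index 6.
Insert 134: h=1, h2=7, slots 1,8,15 occupied → index 5.
Insert 371: h=15, h2=4, slot 15 occupied → index 2.
Insert 462: h=16, slot 16 empty → index 16.
Table: [—, 576, 371, 321, —, 134, 916, —, 805, —, 715, 908, 132, —, —, 406, 462]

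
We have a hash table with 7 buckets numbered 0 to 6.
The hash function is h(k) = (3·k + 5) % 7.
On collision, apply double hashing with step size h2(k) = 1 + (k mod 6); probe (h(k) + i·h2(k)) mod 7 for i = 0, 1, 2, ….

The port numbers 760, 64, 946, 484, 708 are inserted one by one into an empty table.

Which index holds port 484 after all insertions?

4

Insert 760: h=3, slot 3 empty → index 3.
Insert 64: h=1, slot 1 empty → index 1.
Insert 946: h=1, h2=5, slot 1 occupied → index 6.
Insert 484: h=1, h2=5, slots 1,6 occupied → index 4.
Insert 708: h=1, h2=1, slot 1 occupied → index 2.
Table: [-, 64, 708, 760, 484, -, 946]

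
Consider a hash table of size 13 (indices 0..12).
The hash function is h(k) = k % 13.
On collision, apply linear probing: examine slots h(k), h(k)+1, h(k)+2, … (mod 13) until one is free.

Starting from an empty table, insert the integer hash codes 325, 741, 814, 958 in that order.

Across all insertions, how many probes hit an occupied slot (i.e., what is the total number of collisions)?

Insert 325: h=0, slot 0 empty -> index 0.
Insert 741: h=0, slot 0 occupied -> index 1.
Insert 814: h=8, slot 8 empty -> index 8.
Insert 958: h=9, slot 9 empty -> index 9.
Table: [325, 741, ., ., ., ., ., ., 814, 958, ., ., .]

1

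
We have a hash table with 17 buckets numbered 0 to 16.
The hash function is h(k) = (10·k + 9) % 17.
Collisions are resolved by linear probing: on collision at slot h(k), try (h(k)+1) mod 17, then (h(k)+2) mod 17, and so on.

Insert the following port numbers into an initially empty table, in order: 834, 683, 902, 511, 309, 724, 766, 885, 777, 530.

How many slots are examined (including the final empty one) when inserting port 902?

2

834: h=2 → slot 2
683: h=5 → slot 5
902: h=2, probe 2,3 → slot 3
511: h=2, probe 2,3,4 → slot 4
309: h=5, probe 5,6 → slot 6
724: h=7 → slot 7
766: h=2, probe 2,3,4,5,6,7,8 → slot 8
885: h=2, probe 2,3,4,5,6,7,8,9 → slot 9
777: h=10 → slot 10
530: h=5, probe 5,6,7,8,9,10,11 → slot 11
Table: [., ., 834, 902, 511, 683, 309, 724, 766, 885, 777, 530, ., ., ., ., .]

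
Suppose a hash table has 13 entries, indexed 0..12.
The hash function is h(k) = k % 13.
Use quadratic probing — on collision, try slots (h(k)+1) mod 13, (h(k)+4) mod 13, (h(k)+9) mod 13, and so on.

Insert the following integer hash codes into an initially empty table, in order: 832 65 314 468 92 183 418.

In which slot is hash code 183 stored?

832: h=0 => slot 0
65: h=0, probe 0,1 => slot 1
314: h=2 => slot 2
468: h=0, probe 0,1,4 => slot 4
92: h=1, probe 1,2,5 => slot 5
183: h=1, probe 1,2,5,10 => slot 10
418: h=2, probe 2,3 => slot 3
Table: [832, 65, 314, 418, 468, 92, -, -, -, -, 183, -, -]

10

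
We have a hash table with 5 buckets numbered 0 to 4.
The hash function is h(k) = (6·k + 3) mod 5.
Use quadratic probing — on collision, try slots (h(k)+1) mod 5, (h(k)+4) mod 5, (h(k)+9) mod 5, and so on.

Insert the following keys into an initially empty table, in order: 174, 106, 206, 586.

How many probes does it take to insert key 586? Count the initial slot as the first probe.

3

174: h=2 -> slot 2
106: h=4 -> slot 4
206: h=4, probe 4,0 -> slot 0
586: h=4, probe 4,0,3 -> slot 3
Table: [206, —, 174, 586, 106]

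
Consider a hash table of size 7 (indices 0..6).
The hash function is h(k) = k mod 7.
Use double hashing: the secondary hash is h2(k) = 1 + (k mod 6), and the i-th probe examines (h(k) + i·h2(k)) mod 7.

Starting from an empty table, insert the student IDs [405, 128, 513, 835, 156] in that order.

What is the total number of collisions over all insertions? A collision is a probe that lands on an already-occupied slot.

6

405: h=6 → slot 6
128: h=2 → slot 2
513: h=2, h2=4, probe 2,6,3 → slot 3
835: h=2, h2=2, probe 2,4 → slot 4
156: h=2, h2=1, probe 2,3,4,5 → slot 5
Table: [., ., 128, 513, 835, 156, 405]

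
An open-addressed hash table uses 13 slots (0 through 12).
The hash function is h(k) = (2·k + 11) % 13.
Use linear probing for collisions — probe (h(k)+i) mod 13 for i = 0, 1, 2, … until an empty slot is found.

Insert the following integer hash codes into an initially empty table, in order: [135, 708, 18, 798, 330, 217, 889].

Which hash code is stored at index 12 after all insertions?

330

135: h=8 -> slot 8
708: h=10 -> slot 10
18: h=8, probe 8,9 -> slot 9
798: h=8, probe 8,9,10,11 -> slot 11
330: h=8, probe 8,9,10,11,12 -> slot 12
217: h=3 -> slot 3
889: h=8, probe 8,9,10,11,12,0 -> slot 0
Table: [889, —, —, 217, —, —, —, —, 135, 18, 708, 798, 330]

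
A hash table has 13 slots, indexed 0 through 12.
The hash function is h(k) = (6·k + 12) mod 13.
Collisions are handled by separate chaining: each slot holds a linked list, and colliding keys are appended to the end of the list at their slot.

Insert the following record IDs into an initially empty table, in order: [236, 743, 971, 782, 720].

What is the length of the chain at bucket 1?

1

Insert 236: h=11, bucket 11 empty -> new chain.
Insert 743: h=11, bucket 11 nonempty -> append to chain.
Insert 971: h=1, bucket 1 empty -> new chain.
Insert 782: h=11, bucket 11 nonempty -> append to chain.
Insert 720: h=3, bucket 3 empty -> new chain.
Final buckets:
0: _
1: 971
2: _
3: 720
4: _
5: _
6: _
7: _
8: _
9: _
10: _
11: 236 -> 743 -> 782
12: _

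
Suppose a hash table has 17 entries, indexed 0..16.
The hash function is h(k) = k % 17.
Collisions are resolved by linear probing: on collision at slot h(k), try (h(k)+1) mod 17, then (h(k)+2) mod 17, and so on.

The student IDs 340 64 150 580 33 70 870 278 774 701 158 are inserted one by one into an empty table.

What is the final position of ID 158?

340 hashes to 0; slot 0 is free → place at 0.
64 hashes to 13; slot 13 is free → place at 13.
150 hashes to 14; slot 14 is free → place at 14.
580 hashes to 2; slot 2 is free → place at 2.
33 hashes to 16; slot 16 is free → place at 16.
70 hashes to 2; 2 taken → place at 3.
870 hashes to 3; 3 taken → place at 4.
278 hashes to 6; slot 6 is free → place at 6.
774 hashes to 9; slot 9 is free → place at 9.
701 hashes to 4; 4 taken → place at 5.
158 hashes to 5; 5,6 taken → place at 7.
Table: [340, _, 580, 70, 870, 701, 278, 158, _, 774, _, _, _, 64, 150, _, 33]

7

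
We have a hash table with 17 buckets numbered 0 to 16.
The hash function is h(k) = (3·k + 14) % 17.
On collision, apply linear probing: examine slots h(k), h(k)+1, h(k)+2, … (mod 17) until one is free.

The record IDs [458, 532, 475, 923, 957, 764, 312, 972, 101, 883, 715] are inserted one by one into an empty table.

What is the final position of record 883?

2

Insert 458: h=11, slot 11 empty => index 11.
Insert 532: h=12, slot 12 empty => index 12.
Insert 475: h=11, slots 11,12 occupied => index 13.
Insert 923: h=12, slots 12,13 occupied => index 14.
Insert 957: h=12, slots 12,13,14 occupied => index 15.
Insert 764: h=11, slots 11,12,13,14,15 occupied => index 16.
Insert 312: h=15, slots 15,16 occupied => index 0.
Insert 972: h=6, slot 6 empty => index 6.
Insert 101: h=11, slots 11,12,13,14,15,16,0 occupied => index 1.
Insert 883: h=11, slots 11,12,13,14,15,16,0,1 occupied => index 2.
Insert 715: h=0, slots 0,1,2 occupied => index 3.
Table: [312, 101, 883, 715, ., ., 972, ., ., ., ., 458, 532, 475, 923, 957, 764]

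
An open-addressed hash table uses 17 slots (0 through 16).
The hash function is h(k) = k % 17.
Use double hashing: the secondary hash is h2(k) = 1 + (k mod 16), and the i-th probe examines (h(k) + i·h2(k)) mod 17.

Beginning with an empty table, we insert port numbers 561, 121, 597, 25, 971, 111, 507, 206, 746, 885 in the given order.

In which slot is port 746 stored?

3

Insert 561: h=0, slot 0 empty => index 0.
Insert 121: h=2, slot 2 empty => index 2.
Insert 597: h=2, h2=6, slot 2 occupied => index 8.
Insert 25: h=8, h2=10, slot 8 occupied => index 1.
Insert 971: h=2, h2=12, slot 2 occupied => index 14.
Insert 111: h=9, slot 9 empty => index 9.
Insert 507: h=14, h2=12, slots 14,9 occupied => index 4.
Insert 206: h=2, h2=15, slots 2,0 occupied => index 15.
Insert 746: h=15, h2=11, slots 15,9 occupied => index 3.
Insert 885: h=1, h2=6, slot 1 occupied => index 7.
Table: [561, 25, 121, 746, 507, -, -, 885, 597, 111, -, -, -, -, 971, 206, -]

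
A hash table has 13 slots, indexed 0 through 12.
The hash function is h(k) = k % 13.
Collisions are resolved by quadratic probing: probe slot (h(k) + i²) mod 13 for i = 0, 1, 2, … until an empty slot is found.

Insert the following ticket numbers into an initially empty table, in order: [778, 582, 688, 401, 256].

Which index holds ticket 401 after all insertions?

2

778 hashes to 11; slot 11 is free => place at 11.
582 hashes to 10; slot 10 is free => place at 10.
688 hashes to 12; slot 12 is free => place at 12.
401 hashes to 11; 11,12 taken => place at 2.
256 hashes to 9; slot 9 is free => place at 9.
Table: [., ., 401, ., ., ., ., ., ., 256, 582, 778, 688]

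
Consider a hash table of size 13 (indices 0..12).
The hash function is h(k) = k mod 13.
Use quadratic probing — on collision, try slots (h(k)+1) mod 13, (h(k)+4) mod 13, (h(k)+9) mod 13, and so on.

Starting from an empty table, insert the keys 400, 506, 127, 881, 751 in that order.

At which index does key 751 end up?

6

Insert 400: h=10, slot 10 empty -> index 10.
Insert 506: h=12, slot 12 empty -> index 12.
Insert 127: h=10, slot 10 occupied -> index 11.
Insert 881: h=10, slots 10,11 occupied -> index 1.
Insert 751: h=10, slots 10,11,1 occupied -> index 6.
Table: [—, 881, —, —, —, —, 751, —, —, —, 400, 127, 506]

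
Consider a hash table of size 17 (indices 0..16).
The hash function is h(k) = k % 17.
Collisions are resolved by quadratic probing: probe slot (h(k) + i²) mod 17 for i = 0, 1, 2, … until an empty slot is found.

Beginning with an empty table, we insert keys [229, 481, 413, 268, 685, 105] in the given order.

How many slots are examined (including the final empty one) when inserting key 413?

229 hashes to 8; slot 8 is free → place at 8.
481 hashes to 5; slot 5 is free → place at 5.
413 hashes to 5; 5 taken → place at 6.
268 hashes to 13; slot 13 is free → place at 13.
685 hashes to 5; 5,6 taken → place at 9.
105 hashes to 3; slot 3 is free → place at 3.
Table: [., ., ., 105, ., 481, 413, ., 229, 685, ., ., ., 268, ., ., .]

2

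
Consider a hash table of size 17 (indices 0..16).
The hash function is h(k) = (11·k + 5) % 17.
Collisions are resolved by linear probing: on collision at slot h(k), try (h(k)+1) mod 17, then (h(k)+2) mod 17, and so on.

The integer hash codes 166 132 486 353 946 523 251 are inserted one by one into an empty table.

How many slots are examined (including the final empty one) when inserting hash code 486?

2

Insert 166: h=12, slot 12 empty => index 12.
Insert 132: h=12, slot 12 occupied => index 13.
Insert 486: h=13, slot 13 occupied => index 14.
Insert 353: h=12, slots 12,13,14 occupied => index 15.
Insert 946: h=7, slot 7 empty => index 7.
Insert 523: h=12, slots 12,13,14,15 occupied => index 16.
Insert 251: h=12, slots 12,13,14,15,16 occupied => index 0.
Table: [251, ∅, ∅, ∅, ∅, ∅, ∅, 946, ∅, ∅, ∅, ∅, 166, 132, 486, 353, 523]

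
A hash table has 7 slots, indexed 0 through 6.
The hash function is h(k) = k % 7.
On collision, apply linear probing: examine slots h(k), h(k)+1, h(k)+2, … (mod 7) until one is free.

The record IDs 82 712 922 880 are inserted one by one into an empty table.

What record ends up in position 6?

712

82: h=5 -> slot 5
712: h=5, probe 5,6 -> slot 6
922: h=5, probe 5,6,0 -> slot 0
880: h=5, probe 5,6,0,1 -> slot 1
Table: [922, 880, ., ., ., 82, 712]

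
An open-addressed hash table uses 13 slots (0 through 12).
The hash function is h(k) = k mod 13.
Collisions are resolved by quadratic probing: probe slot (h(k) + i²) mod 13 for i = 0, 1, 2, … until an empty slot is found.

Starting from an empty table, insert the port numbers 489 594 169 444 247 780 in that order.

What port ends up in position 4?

780

489 hashes to 8; slot 8 is free => place at 8.
594 hashes to 9; slot 9 is free => place at 9.
169 hashes to 0; slot 0 is free => place at 0.
444 hashes to 2; slot 2 is free => place at 2.
247 hashes to 0; 0 taken => place at 1.
780 hashes to 0; 0,1 taken => place at 4.
Table: [169, 247, 444, ∅, 780, ∅, ∅, ∅, 489, 594, ∅, ∅, ∅]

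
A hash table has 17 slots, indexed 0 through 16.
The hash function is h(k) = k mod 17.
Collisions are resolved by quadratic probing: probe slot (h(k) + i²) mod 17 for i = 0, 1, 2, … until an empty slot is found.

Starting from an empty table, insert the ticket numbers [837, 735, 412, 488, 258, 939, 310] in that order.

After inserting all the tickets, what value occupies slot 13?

939

Insert 837: h=4, slot 4 empty → index 4.
Insert 735: h=4, slot 4 occupied → index 5.
Insert 412: h=4, slots 4,5 occupied → index 8.
Insert 488: h=12, slot 12 empty → index 12.
Insert 258: h=3, slot 3 empty → index 3.
Insert 939: h=4, slots 4,5,8 occupied → index 13.
Insert 310: h=4, slots 4,5,8,13,3,12 occupied → index 6.
Table: [∅, ∅, ∅, 258, 837, 735, 310, ∅, 412, ∅, ∅, ∅, 488, 939, ∅, ∅, ∅]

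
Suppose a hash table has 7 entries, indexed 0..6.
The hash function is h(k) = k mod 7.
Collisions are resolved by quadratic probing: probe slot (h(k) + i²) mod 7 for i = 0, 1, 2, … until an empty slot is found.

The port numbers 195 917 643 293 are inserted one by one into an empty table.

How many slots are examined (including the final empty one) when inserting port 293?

195 hashes to 6; slot 6 is free => place at 6.
917 hashes to 0; slot 0 is free => place at 0.
643 hashes to 6; 6,0 taken => place at 3.
293 hashes to 6; 6,0,3 taken => place at 1.
Table: [917, 293, ., 643, ., ., 195]

4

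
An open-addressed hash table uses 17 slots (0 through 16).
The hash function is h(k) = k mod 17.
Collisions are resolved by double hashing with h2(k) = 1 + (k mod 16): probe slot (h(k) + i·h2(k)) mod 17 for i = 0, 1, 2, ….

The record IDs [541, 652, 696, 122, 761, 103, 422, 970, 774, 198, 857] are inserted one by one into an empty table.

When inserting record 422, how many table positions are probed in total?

Insert 541: h=14, slot 14 empty -> index 14.
Insert 652: h=6, slot 6 empty -> index 6.
Insert 696: h=16, slot 16 empty -> index 16.
Insert 122: h=3, slot 3 empty -> index 3.
Insert 761: h=13, slot 13 empty -> index 13.
Insert 103: h=1, slot 1 empty -> index 1.
Insert 422: h=14, h2=7, slot 14 occupied -> index 4.
Insert 970: h=1, h2=11, slot 1 occupied -> index 12.
Insert 774: h=9, slot 9 empty -> index 9.
Insert 198: h=11, slot 11 empty -> index 11.
Insert 857: h=7, slot 7 empty -> index 7.
Table: [-, 103, -, 122, 422, -, 652, 857, -, 774, -, 198, 970, 761, 541, -, 696]

2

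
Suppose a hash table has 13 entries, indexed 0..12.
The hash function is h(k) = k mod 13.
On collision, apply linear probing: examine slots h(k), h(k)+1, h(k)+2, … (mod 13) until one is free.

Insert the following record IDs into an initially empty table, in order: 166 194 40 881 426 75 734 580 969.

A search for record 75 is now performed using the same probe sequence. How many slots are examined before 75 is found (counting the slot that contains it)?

6

166 hashes to 10; slot 10 is free → place at 10.
194 hashes to 12; slot 12 is free → place at 12.
40 hashes to 1; slot 1 is free → place at 1.
881 hashes to 10; 10 taken → place at 11.
426 hashes to 10; 10,11,12 taken → place at 0.
75 hashes to 10; 10,11,12,0,1 taken → place at 2.
734 hashes to 6; slot 6 is free → place at 6.
580 hashes to 8; slot 8 is free → place at 8.
969 hashes to 7; slot 7 is free → place at 7.
Table: [426, 40, 75, ., ., ., 734, 969, 580, ., 166, 881, 194]
Lookup 75: h=10, probe 10,11,12,0,1,2 → found at 2.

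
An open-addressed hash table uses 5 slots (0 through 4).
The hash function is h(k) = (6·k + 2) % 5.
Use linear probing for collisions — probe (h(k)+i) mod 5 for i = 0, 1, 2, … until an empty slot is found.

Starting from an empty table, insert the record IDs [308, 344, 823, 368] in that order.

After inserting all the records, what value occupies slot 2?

Insert 308: h=0, slot 0 empty -> index 0.
Insert 344: h=1, slot 1 empty -> index 1.
Insert 823: h=0, slots 0,1 occupied -> index 2.
Insert 368: h=0, slots 0,1,2 occupied -> index 3.
Table: [308, 344, 823, 368, —]

823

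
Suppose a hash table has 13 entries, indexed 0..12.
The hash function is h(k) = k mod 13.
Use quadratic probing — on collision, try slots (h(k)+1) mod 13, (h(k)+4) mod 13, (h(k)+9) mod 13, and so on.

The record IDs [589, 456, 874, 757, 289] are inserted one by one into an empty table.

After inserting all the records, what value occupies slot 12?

289

589: h=4 => slot 4
456: h=1 => slot 1
874: h=3 => slot 3
757: h=3, probe 3,4,7 => slot 7
289: h=3, probe 3,4,7,12 => slot 12
Table: [∅, 456, ∅, 874, 589, ∅, ∅, 757, ∅, ∅, ∅, ∅, 289]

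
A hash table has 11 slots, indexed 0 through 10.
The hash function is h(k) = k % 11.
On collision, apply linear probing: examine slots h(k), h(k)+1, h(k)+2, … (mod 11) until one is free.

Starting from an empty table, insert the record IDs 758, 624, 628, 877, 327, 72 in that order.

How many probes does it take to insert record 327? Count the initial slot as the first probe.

4

758 hashes to 10; slot 10 is free → place at 10.
624 hashes to 8; slot 8 is free → place at 8.
628 hashes to 1; slot 1 is free → place at 1.
877 hashes to 8; 8 taken → place at 9.
327 hashes to 8; 8,9,10 taken → place at 0.
72 hashes to 6; slot 6 is free → place at 6.
Table: [327, 628, _, _, _, _, 72, _, 624, 877, 758]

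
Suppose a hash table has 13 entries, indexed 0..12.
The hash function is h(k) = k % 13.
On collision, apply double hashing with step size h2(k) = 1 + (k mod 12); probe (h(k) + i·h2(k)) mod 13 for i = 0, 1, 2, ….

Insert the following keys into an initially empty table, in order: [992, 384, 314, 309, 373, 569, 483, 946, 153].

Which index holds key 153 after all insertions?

992: h=4 => slot 4
384: h=7 => slot 7
314: h=2 => slot 2
309: h=10 => slot 10
373: h=9 => slot 9
569: h=10, h2=6, probe 10,3 => slot 3
483: h=2, h2=4, probe 2,6 => slot 6
946: h=10, h2=11, probe 10,8 => slot 8
153: h=10, h2=10, probe 10,7,4,1 => slot 1
Table: [∅, 153, 314, 569, 992, ∅, 483, 384, 946, 373, 309, ∅, ∅]

1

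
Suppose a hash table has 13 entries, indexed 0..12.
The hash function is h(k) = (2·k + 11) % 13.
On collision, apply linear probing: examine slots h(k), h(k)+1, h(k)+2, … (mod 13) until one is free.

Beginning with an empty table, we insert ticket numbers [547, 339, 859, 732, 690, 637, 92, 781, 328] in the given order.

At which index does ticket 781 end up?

5

Insert 547: h=0, slot 0 empty => index 0.
Insert 339: h=0, slot 0 occupied => index 1.
Insert 859: h=0, slots 0,1 occupied => index 2.
Insert 732: h=6, slot 6 empty => index 6.
Insert 690: h=0, slots 0,1,2 occupied => index 3.
Insert 637: h=11, slot 11 empty => index 11.
Insert 92: h=0, slots 0,1,2,3 occupied => index 4.
Insert 781: h=0, slots 0,1,2,3,4 occupied => index 5.
Insert 328: h=4, slots 4,5,6 occupied => index 7.
Table: [547, 339, 859, 690, 92, 781, 732, 328, ∅, ∅, ∅, 637, ∅]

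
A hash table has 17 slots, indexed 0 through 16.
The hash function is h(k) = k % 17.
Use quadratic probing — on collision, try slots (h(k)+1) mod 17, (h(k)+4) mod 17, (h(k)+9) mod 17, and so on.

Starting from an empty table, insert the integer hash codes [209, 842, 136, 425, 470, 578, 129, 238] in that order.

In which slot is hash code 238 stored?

16

209: h=5 -> slot 5
842: h=9 -> slot 9
136: h=0 -> slot 0
425: h=0, probe 0,1 -> slot 1
470: h=11 -> slot 11
578: h=0, probe 0,1,4 -> slot 4
129: h=10 -> slot 10
238: h=0, probe 0,1,4,9,16 -> slot 16
Table: [136, 425, ., ., 578, 209, ., ., ., 842, 129, 470, ., ., ., ., 238]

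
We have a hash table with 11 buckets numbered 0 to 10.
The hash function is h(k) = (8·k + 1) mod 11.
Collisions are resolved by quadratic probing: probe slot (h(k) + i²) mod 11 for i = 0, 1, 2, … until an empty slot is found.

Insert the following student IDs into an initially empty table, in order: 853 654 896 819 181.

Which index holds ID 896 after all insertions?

853: h=5 -> slot 5
654: h=8 -> slot 8
896: h=8, probe 8,9 -> slot 9
819: h=8, probe 8,9,1 -> slot 1
181: h=8, probe 8,9,1,6 -> slot 6
Table: [—, 819, —, —, —, 853, 181, —, 654, 896, —]

9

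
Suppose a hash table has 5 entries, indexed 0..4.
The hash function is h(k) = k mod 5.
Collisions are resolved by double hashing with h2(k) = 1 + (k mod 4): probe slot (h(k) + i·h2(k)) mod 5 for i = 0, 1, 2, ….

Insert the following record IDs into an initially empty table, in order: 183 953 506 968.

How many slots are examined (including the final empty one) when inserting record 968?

Insert 183: h=3, slot 3 empty -> index 3.
Insert 953: h=3, h2=2, slot 3 occupied -> index 0.
Insert 506: h=1, slot 1 empty -> index 1.
Insert 968: h=3, h2=1, slot 3 occupied -> index 4.
Table: [953, 506, -, 183, 968]

2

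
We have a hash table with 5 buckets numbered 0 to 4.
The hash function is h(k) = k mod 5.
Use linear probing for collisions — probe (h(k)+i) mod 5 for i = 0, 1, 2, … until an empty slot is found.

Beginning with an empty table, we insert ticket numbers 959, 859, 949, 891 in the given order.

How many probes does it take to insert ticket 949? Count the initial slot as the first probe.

959: h=4 -> slot 4
859: h=4, probe 4,0 -> slot 0
949: h=4, probe 4,0,1 -> slot 1
891: h=1, probe 1,2 -> slot 2
Table: [859, 949, 891, ∅, 959]

3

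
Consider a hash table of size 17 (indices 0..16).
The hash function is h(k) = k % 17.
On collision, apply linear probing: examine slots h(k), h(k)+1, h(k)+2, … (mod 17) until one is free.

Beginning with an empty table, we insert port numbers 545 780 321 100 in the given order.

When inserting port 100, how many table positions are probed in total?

545: h=1 => slot 1
780: h=15 => slot 15
321: h=15, probe 15,16 => slot 16
100: h=15, probe 15,16,0 => slot 0
Table: [100, 545, ., ., ., ., ., ., ., ., ., ., ., ., ., 780, 321]

3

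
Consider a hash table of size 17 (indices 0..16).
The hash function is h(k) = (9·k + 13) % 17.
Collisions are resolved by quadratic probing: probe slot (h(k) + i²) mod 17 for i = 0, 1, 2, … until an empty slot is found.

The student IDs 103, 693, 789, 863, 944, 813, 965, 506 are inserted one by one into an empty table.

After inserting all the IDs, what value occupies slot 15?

965

Insert 103: h=5, slot 5 empty => index 5.
Insert 693: h=11, slot 11 empty => index 11.
Insert 789: h=8, slot 8 empty => index 8.
Insert 863: h=11, slot 11 occupied => index 12.
Insert 944: h=9, slot 9 empty => index 9.
Insert 813: h=3, slot 3 empty => index 3.
Insert 965: h=11, slots 11,12 occupied => index 15.
Insert 506: h=11, slots 11,12,15,3 occupied => index 10.
Table: [∅, ∅, ∅, 813, ∅, 103, ∅, ∅, 789, 944, 506, 693, 863, ∅, ∅, 965, ∅]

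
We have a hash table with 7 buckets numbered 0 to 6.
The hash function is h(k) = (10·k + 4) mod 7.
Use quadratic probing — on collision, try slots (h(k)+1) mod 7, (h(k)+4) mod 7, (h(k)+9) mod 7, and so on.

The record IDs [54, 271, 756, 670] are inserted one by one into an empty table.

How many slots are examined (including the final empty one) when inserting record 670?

54: h=5 → slot 5
271: h=5, probe 5,6 → slot 6
756: h=4 → slot 4
670: h=5, probe 5,6,2 → slot 2
Table: [∅, ∅, 670, ∅, 756, 54, 271]

3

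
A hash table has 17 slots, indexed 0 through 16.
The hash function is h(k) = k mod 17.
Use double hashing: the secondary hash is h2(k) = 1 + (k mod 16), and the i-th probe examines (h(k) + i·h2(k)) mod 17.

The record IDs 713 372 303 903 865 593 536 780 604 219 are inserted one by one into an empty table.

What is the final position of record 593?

Insert 713: h=16, slot 16 empty → index 16.
Insert 372: h=15, slot 15 empty → index 15.
Insert 303: h=14, slot 14 empty → index 14.
Insert 903: h=2, slot 2 empty → index 2.
Insert 865: h=15, h2=2, slot 15 occupied → index 0.
Insert 593: h=15, h2=2, slots 15,0,2 occupied → index 4.
Insert 536: h=9, slot 9 empty → index 9.
Insert 780: h=15, h2=13, slot 15 occupied → index 11.
Insert 604: h=9, h2=13, slot 9 occupied → index 5.
Insert 219: h=15, h2=12, slot 15 occupied → index 10.
Table: [865, _, 903, _, 593, 604, _, _, _, 536, 219, 780, _, _, 303, 372, 713]

4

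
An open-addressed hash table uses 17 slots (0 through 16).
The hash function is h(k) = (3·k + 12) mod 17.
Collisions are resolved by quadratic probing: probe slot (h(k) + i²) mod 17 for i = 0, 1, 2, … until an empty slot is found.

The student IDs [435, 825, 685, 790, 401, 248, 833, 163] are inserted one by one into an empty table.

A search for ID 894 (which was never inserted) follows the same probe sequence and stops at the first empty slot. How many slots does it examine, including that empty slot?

Insert 435: h=8, slot 8 empty => index 8.
Insert 825: h=5, slot 5 empty => index 5.
Insert 685: h=10, slot 10 empty => index 10.
Insert 790: h=2, slot 2 empty => index 2.
Insert 401: h=8, slot 8 occupied => index 9.
Insert 248: h=8, slots 8,9 occupied => index 12.
Insert 833: h=12, slot 12 occupied => index 13.
Insert 163: h=8, slots 8,9,12 occupied => index 0.
Table: [163, ∅, 790, ∅, ∅, 825, ∅, ∅, 435, 401, 685, ∅, 248, 833, ∅, ∅, ∅]
Lookup 894: h=8, probe 8,9,12,0,7 → slot 7 empty, not found.

5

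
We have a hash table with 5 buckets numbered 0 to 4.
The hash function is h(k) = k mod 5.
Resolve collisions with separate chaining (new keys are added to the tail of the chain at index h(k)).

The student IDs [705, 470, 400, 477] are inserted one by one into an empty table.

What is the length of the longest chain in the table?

Insert 705: h=0, bucket 0 empty → new chain.
Insert 470: h=0, bucket 0 nonempty → append to chain.
Insert 400: h=0, bucket 0 nonempty → append to chain.
Insert 477: h=2, bucket 2 empty → new chain.
Final buckets:
0: 705 -> 470 -> 400
1: -
2: 477
3: -
4: -

3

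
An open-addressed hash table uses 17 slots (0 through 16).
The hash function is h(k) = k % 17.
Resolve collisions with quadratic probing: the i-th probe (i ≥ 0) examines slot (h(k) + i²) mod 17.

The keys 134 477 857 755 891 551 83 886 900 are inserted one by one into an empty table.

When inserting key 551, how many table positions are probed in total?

4

134: h=15 -> slot 15
477: h=1 -> slot 1
857: h=7 -> slot 7
755: h=7, probe 7,8 -> slot 8
891: h=7, probe 7,8,11 -> slot 11
551: h=7, probe 7,8,11,16 -> slot 16
83: h=15, probe 15,16,2 -> slot 2
886: h=2, probe 2,3 -> slot 3
900: h=16, probe 16,0 -> slot 0
Table: [900, 477, 83, 886, —, —, —, 857, 755, —, —, 891, —, —, —, 134, 551]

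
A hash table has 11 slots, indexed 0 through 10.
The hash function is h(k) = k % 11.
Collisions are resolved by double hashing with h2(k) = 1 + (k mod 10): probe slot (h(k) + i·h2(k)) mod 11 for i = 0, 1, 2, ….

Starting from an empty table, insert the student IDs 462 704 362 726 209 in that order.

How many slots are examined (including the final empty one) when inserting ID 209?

3

462: h=0 -> slot 0
704: h=0, h2=5, probe 0,5 -> slot 5
362: h=10 -> slot 10
726: h=0, h2=7, probe 0,7 -> slot 7
209: h=0, h2=10, probe 0,10,9 -> slot 9
Table: [462, ., ., ., ., 704, ., 726, ., 209, 362]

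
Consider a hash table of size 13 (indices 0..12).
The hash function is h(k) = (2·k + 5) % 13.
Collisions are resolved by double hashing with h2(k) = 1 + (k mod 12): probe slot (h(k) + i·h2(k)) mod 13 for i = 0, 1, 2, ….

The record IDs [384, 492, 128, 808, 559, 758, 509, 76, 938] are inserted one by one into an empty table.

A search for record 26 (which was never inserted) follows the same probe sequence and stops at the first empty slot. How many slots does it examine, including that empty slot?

Insert 384: h=6, slot 6 empty => index 6.
Insert 492: h=1, slot 1 empty => index 1.
Insert 128: h=1, h2=9, slot 1 occupied => index 10.
Insert 808: h=9, slot 9 empty => index 9.
Insert 559: h=5, slot 5 empty => index 5.
Insert 758: h=0, slot 0 empty => index 0.
Insert 509: h=9, h2=6, slot 9 occupied => index 2.
Insert 76: h=1, h2=5, slots 1,6 occupied => index 11.
Insert 938: h=9, h2=3, slot 9 occupied => index 12.
Table: [758, 492, 509, ∅, ∅, 559, 384, ∅, ∅, 808, 128, 76, 938]
Lookup 26: h=5, h2=3, probe 5,8 → slot 8 empty, not found.

2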